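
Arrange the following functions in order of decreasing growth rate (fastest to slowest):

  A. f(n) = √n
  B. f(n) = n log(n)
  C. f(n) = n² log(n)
C > B > A

Comparing growth rates:
C = n² log(n) is O(n² log n)
B = n log(n) is O(n log n)
A = √n is O(√n)

Therefore, the order from fastest to slowest is: C > B > A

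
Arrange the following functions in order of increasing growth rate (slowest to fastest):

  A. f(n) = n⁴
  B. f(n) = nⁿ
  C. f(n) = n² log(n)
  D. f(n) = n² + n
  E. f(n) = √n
E < D < C < A < B

Comparing growth rates:
E = √n is O(√n)
D = n² + n is O(n²)
C = n² log(n) is O(n² log n)
A = n⁴ is O(n⁴)
B = nⁿ is O(nⁿ)

Therefore, the order from slowest to fastest is: E < D < C < A < B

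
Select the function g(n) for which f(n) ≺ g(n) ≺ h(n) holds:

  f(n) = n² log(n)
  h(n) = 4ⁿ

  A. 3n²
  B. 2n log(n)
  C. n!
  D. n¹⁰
D

We need g(n) with n² log(n) = o(g(n)) and g(n) = o(4ⁿ), i.e. O(n² log n) ≺ g ≺ O(4ⁿ).
Check each option:
  A. 3n² — O(n²) does not grow strictly faster than f(n)
  B. 2n log(n) — O(n log n) does not grow strictly faster than f(n)
  C. n! — O(n!) does not grow strictly slower than h(n)
  D. n¹⁰ — O(n¹⁰) is strictly between O(n² log n) and O(4ⁿ) ✓

Only option D (n¹⁰) lies strictly between.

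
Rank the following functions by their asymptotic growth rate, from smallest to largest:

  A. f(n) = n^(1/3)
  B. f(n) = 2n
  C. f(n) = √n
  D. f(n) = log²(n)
D < A < C < B

Comparing growth rates:
D = log²(n) is O(log² n)
A = n^(1/3) is O(n^(1/3))
C = √n is O(√n)
B = 2n is O(n)

Therefore, the order from slowest to fastest is: D < A < C < B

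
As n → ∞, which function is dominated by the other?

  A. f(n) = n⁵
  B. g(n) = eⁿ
A

f(n) = n⁵ is O(n⁵), while g(n) = eⁿ is O(eⁿ).
Since O(n⁵) grows slower than O(eⁿ), f(n) is dominated.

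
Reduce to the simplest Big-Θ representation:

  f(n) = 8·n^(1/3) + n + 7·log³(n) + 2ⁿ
Θ(2ⁿ)

Order the terms by growth rate: 7·log³(n) ≺ 8·n^(1/3) ≺ n ≺ 2ⁿ.
The fastest-growing term 2ⁿ dominates as n → ∞; dropping its constant factor gives Θ(2ⁿ).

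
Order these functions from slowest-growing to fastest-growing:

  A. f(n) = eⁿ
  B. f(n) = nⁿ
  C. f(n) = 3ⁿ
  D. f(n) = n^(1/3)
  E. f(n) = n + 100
D < E < A < C < B

Comparing growth rates:
D = n^(1/3) is O(n^(1/3))
E = n + 100 is O(n)
A = eⁿ is O(eⁿ)
C = 3ⁿ is O(3ⁿ)
B = nⁿ is O(nⁿ)

Therefore, the order from slowest to fastest is: D < E < A < C < B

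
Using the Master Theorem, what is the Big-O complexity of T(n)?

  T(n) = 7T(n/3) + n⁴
Θ(n⁴)

Master Theorem: a = 7, b = 3, f(n) = n⁴.
Compute the critical exponent d = log₃(7) = 1.771.
Compare f(n) = Θ(n⁴) against n^d:
  k = 4 > d = 1.771, so f(n) = Ω(n^(d+ε)) — Case 3.
  Regularity: a·(n/b)^4/n^4 = a/b^4 = 7/81 < 1 ✓.
  The top-level work dominates: T(n) = Θ(f(n)) = Θ(n⁴).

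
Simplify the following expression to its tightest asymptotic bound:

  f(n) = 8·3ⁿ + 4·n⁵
Θ(3ⁿ)

Order the terms by growth rate: 4·n⁵ ≺ 8·3ⁿ.
The fastest-growing term 8·3ⁿ dominates as n → ∞; dropping its constant factor gives Θ(3ⁿ).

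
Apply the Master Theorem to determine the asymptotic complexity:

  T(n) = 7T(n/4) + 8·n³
Θ(n³)

Master Theorem: a = 7, b = 4, f(n) = 8·n³.
Compute the critical exponent d = log₄(7) = 1.404.
Compare f(n) = Θ(n³) against n^d:
  k = 3 > d = 1.404, so f(n) = Ω(n^(d+ε)) — Case 3.
  Regularity: a·(n/b)^3/n^3 = a/b^3 = 7/64 < 1 ✓.
  The top-level work dominates: T(n) = Θ(f(n)) = Θ(n³).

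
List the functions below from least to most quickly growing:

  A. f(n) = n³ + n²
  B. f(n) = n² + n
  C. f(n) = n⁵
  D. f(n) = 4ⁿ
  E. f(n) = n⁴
B < A < E < C < D

Comparing growth rates:
B = n² + n is O(n²)
A = n³ + n² is O(n³)
E = n⁴ is O(n⁴)
C = n⁵ is O(n⁵)
D = 4ⁿ is O(4ⁿ)

Therefore, the order from slowest to fastest is: B < A < E < C < D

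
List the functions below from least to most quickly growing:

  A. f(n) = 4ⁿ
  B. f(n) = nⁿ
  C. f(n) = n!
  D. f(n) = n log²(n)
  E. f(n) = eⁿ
D < E < A < C < B

Comparing growth rates:
D = n log²(n) is O(n log² n)
E = eⁿ is O(eⁿ)
A = 4ⁿ is O(4ⁿ)
C = n! is O(n!)
B = nⁿ is O(nⁿ)

Therefore, the order from slowest to fastest is: D < E < A < C < B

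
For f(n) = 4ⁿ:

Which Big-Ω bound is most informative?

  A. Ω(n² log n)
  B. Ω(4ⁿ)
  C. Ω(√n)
B

f(n) = 4ⁿ is Ω(4ⁿ).
All listed options are valid Big-Ω bounds (lower bounds),
but Ω(4ⁿ) is the tightest (largest valid bound).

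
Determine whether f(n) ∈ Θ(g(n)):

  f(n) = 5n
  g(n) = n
True

f(n) = 5n and g(n) = n are both O(n).
Since they have the same asymptotic growth rate, f(n) = Θ(g(n)) is true.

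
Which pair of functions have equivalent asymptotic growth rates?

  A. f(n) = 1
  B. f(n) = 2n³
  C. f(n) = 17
A and C

Examining each function:
  A. 1 is O(1)
  B. 2n³ is O(n³)
  C. 17 is O(1)

Functions A and C both have the same complexity class.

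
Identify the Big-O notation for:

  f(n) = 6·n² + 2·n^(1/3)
O(n²)

The dominant term in 6·n² + 2·n^(1/3) is 6·n², which is Θ(n²).
Lower-order terms (2·n^(1/3)) are asymptotically negligible.
Constants are absorbed, so the tightest bound is O(n²).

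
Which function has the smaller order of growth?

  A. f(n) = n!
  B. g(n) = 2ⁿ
B

f(n) = n! is O(n!), while g(n) = 2ⁿ is O(2ⁿ).
Since O(2ⁿ) grows slower than O(n!), g(n) is dominated.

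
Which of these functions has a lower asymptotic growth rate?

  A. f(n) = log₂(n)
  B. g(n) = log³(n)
A

f(n) = log₂(n) is O(log n), while g(n) = log³(n) is O(log³ n).
Since O(log n) grows slower than O(log³ n), f(n) is dominated.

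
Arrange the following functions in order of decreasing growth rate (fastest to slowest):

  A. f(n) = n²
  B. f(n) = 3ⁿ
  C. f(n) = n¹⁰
B > C > A

Comparing growth rates:
B = 3ⁿ is O(3ⁿ)
C = n¹⁰ is O(n¹⁰)
A = n² is O(n²)

Therefore, the order from fastest to slowest is: B > C > A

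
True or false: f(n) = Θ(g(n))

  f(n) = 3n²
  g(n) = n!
False

f(n) = 3n² is O(n²), and g(n) = n! is O(n!).
Since they have different growth rates, f(n) = Θ(g(n)) is false.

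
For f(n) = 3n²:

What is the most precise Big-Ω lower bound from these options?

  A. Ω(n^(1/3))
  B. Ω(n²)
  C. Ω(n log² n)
B

f(n) = 3n² is Ω(n²).
All listed options are valid Big-Ω bounds (lower bounds),
but Ω(n²) is the tightest (largest valid bound).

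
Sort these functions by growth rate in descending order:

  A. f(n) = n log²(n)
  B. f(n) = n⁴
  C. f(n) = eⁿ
C > B > A

Comparing growth rates:
C = eⁿ is O(eⁿ)
B = n⁴ is O(n⁴)
A = n log²(n) is O(n log² n)

Therefore, the order from fastest to slowest is: C > B > A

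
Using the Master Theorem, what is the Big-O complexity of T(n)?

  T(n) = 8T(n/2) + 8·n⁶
Θ(n⁶)

Master Theorem: a = 8, b = 2, f(n) = 8·n⁶.
Compute the critical exponent d = log₂(8) = 3.
Compare f(n) = Θ(n⁶) against n^d:
  k = 6 > d = 3, so f(n) = Ω(n^(d+ε)) — Case 3.
  Regularity: a·(n/b)^6/n^6 = a/b^6 = 8/64 < 1 ✓.
  The top-level work dominates: T(n) = Θ(f(n)) = Θ(n⁶).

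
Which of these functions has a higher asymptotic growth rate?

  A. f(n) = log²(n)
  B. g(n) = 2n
B

f(n) = log²(n) is O(log² n), while g(n) = 2n is O(n).
Since O(n) grows faster than O(log² n), g(n) dominates.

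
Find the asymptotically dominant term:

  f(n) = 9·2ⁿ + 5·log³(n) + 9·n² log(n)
9·2ⁿ

Looking at each term:
  - 9·2ⁿ is O(2ⁿ)
  - 5·log³(n) is O(log³ n)
  - 9·n² log(n) is O(n² log n)

The term 9·2ⁿ (O(2ⁿ)) grows fastest and dominates all others.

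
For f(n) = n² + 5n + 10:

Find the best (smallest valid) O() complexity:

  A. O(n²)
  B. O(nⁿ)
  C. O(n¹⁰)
A

f(n) = n² + 5n + 10 is O(n²).
All listed options are valid Big-O bounds (upper bounds),
but O(n²) is the tightest (smallest valid bound).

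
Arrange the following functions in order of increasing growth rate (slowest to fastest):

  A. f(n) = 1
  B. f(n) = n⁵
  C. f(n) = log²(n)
A < C < B

Comparing growth rates:
A = 1 is O(1)
C = log²(n) is O(log² n)
B = n⁵ is O(n⁵)

Therefore, the order from slowest to fastest is: A < C < B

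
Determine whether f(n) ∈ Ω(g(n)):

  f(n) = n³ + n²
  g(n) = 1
True

f(n) = n³ + n² is O(n³), and g(n) = 1 is O(1).
Since O(n³) grows at least as fast as O(1), f(n) = Ω(g(n)) is true.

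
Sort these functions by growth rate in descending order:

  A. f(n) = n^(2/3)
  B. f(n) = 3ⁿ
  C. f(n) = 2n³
B > C > A

Comparing growth rates:
B = 3ⁿ is O(3ⁿ)
C = 2n³ is O(n³)
A = n^(2/3) is O(n^(2/3))

Therefore, the order from fastest to slowest is: B > C > A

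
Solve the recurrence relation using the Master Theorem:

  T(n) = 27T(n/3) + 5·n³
Θ(n³ log n)

Master Theorem: a = 27, b = 3, f(n) = 5·n³.
Compute the critical exponent d = log₃(27) = 3.
Compare f(n) = Θ(n³) against n^d:
  k = 3 = d, so f(n) = Θ(n^d) — Case 2.
  Work is balanced across levels: T(n) = Θ(n^d log n) = Θ(n³ log n).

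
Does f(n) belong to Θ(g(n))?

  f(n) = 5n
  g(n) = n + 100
True

f(n) = 5n and g(n) = n + 100 are both O(n).
Since they have the same asymptotic growth rate, f(n) = Θ(g(n)) is true.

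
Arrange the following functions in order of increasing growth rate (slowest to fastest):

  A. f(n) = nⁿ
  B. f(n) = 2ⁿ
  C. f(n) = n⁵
C < B < A

Comparing growth rates:
C = n⁵ is O(n⁵)
B = 2ⁿ is O(2ⁿ)
A = nⁿ is O(nⁿ)

Therefore, the order from slowest to fastest is: C < B < A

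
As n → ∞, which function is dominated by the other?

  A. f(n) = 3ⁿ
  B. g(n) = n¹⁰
B

f(n) = 3ⁿ is O(3ⁿ), while g(n) = n¹⁰ is O(n¹⁰).
Since O(n¹⁰) grows slower than O(3ⁿ), g(n) is dominated.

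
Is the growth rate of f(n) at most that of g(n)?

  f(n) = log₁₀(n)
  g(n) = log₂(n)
True

f(n) = log₁₀(n) and g(n) = log₂(n) are both O(log n).
Big-O permits equal growth rates (f ≤ c·g for some c), so f(n) = O(g(n)) is true.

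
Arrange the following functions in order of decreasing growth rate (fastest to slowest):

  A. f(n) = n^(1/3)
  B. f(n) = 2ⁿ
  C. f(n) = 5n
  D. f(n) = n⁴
B > D > C > A

Comparing growth rates:
B = 2ⁿ is O(2ⁿ)
D = n⁴ is O(n⁴)
C = 5n is O(n)
A = n^(1/3) is O(n^(1/3))

Therefore, the order from fastest to slowest is: B > D > C > A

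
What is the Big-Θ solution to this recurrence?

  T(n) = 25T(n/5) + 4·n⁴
Θ(n⁴)

Master Theorem: a = 25, b = 5, f(n) = 4·n⁴.
Compute the critical exponent d = log₅(25) = 2.
Compare f(n) = Θ(n⁴) against n^d:
  k = 4 > d = 2, so f(n) = Ω(n^(d+ε)) — Case 3.
  Regularity: a·(n/b)^4/n^4 = a/b^4 = 25/625 < 1 ✓.
  The top-level work dominates: T(n) = Θ(f(n)) = Θ(n⁴).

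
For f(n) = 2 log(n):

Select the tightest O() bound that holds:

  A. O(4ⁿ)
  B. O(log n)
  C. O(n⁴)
B

f(n) = 2 log(n) is O(log n).
All listed options are valid Big-O bounds (upper bounds),
but O(log n) is the tightest (smallest valid bound).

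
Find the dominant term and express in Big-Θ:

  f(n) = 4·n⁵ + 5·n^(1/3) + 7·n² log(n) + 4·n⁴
Θ(n⁵)

Order the terms by growth rate: 5·n^(1/3) ≺ 7·n² log(n) ≺ 4·n⁴ ≺ 4·n⁵.
The fastest-growing term 4·n⁵ dominates as n → ∞; dropping its constant factor gives Θ(n⁵).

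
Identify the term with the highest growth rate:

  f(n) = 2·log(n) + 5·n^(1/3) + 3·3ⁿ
3·3ⁿ

Looking at each term:
  - 2·log(n) is O(log n)
  - 5·n^(1/3) is O(n^(1/3))
  - 3·3ⁿ is O(3ⁿ)

The term 3·3ⁿ (O(3ⁿ)) grows fastest and dominates all others.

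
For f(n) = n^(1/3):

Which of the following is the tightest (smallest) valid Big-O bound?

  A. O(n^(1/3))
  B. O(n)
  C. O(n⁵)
A

f(n) = n^(1/3) is O(n^(1/3)).
All listed options are valid Big-O bounds (upper bounds),
but O(n^(1/3)) is the tightest (smallest valid bound).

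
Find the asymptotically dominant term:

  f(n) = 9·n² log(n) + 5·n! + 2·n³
5·n!

Looking at each term:
  - 9·n² log(n) is O(n² log n)
  - 5·n! is O(n!)
  - 2·n³ is O(n³)

The term 5·n! (O(n!)) grows fastest and dominates all others.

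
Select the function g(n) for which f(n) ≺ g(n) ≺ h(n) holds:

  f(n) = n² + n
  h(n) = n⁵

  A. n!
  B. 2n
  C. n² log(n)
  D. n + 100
C

We need g(n) with n² + n = o(g(n)) and g(n) = o(n⁵), i.e. O(n²) ≺ g ≺ O(n⁵).
Check each option:
  A. n! — O(n!) does not grow strictly slower than h(n)
  B. 2n — O(n) does not grow strictly faster than f(n)
  C. n² log(n) — O(n² log n) is strictly between O(n²) and O(n⁵) ✓
  D. n + 100 — O(n) does not grow strictly faster than f(n)

Only option C (n² log(n)) lies strictly between.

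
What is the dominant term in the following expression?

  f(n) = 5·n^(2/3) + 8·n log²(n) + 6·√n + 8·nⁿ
8·nⁿ

Looking at each term:
  - 5·n^(2/3) is O(n^(2/3))
  - 8·n log²(n) is O(n log² n)
  - 6·√n is O(√n)
  - 8·nⁿ is O(nⁿ)

The term 8·nⁿ (O(nⁿ)) grows fastest and dominates all others.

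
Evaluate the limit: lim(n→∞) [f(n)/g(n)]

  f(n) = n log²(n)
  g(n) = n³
0

Since n log²(n) (O(n log² n)) grows slower than n³ (O(n³)),
the ratio f(n)/g(n) → 0 as n → ∞.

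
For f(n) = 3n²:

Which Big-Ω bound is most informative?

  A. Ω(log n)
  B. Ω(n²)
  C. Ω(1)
B

f(n) = 3n² is Ω(n²).
All listed options are valid Big-Ω bounds (lower bounds),
but Ω(n²) is the tightest (largest valid bound).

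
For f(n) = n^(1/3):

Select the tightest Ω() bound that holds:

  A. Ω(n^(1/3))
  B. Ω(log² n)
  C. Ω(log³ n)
A

f(n) = n^(1/3) is Ω(n^(1/3)).
All listed options are valid Big-Ω bounds (lower bounds),
but Ω(n^(1/3)) is the tightest (largest valid bound).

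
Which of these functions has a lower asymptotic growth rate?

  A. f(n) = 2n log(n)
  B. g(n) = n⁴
A

f(n) = 2n log(n) is O(n log n), while g(n) = n⁴ is O(n⁴).
Since O(n log n) grows slower than O(n⁴), f(n) is dominated.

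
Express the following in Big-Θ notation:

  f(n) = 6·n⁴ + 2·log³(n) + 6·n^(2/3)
Θ(n⁴)

Order the terms by growth rate: 2·log³(n) ≺ 6·n^(2/3) ≺ 6·n⁴.
The fastest-growing term 6·n⁴ dominates as n → ∞; dropping its constant factor gives Θ(n⁴).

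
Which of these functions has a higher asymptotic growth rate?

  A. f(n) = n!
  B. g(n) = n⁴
A

f(n) = n! is O(n!), while g(n) = n⁴ is O(n⁴).
Since O(n!) grows faster than O(n⁴), f(n) dominates.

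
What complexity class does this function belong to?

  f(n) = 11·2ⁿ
O(2ⁿ)

The dominant term in 11·2ⁿ is 11·2ⁿ, which is Θ(2ⁿ).
Constants are absorbed, so the tightest bound is O(2ⁿ).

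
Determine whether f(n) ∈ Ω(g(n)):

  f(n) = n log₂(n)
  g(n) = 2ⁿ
False

f(n) = n log₂(n) is O(n log n), and g(n) = 2ⁿ is O(2ⁿ).
Since O(n log n) grows slower than O(2ⁿ), f(n) = Ω(g(n)) is false.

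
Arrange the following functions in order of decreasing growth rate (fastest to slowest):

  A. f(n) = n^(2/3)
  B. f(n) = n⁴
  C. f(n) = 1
B > A > C

Comparing growth rates:
B = n⁴ is O(n⁴)
A = n^(2/3) is O(n^(2/3))
C = 1 is O(1)

Therefore, the order from fastest to slowest is: B > A > C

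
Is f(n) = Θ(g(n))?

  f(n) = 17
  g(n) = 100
True

f(n) = 17 and g(n) = 100 are both O(1).
Since they have the same asymptotic growth rate, f(n) = Θ(g(n)) is true.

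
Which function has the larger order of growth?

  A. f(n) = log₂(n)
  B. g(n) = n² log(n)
B

f(n) = log₂(n) is O(log n), while g(n) = n² log(n) is O(n² log n).
Since O(n² log n) grows faster than O(log n), g(n) dominates.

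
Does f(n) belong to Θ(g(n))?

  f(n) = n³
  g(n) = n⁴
False

f(n) = n³ is O(n³), and g(n) = n⁴ is O(n⁴).
Since they have different growth rates, f(n) = Θ(g(n)) is false.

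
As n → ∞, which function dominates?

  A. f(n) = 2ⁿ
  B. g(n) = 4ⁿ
B

f(n) = 2ⁿ is O(2ⁿ), while g(n) = 4ⁿ is O(4ⁿ).
Since O(4ⁿ) grows faster than O(2ⁿ), g(n) dominates.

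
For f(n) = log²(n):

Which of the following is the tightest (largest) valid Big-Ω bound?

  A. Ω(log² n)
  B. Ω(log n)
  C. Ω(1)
A

f(n) = log²(n) is Ω(log² n).
All listed options are valid Big-Ω bounds (lower bounds),
but Ω(log² n) is the tightest (largest valid bound).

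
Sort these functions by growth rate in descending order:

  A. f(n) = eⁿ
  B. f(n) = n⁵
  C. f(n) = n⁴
A > B > C

Comparing growth rates:
A = eⁿ is O(eⁿ)
B = n⁵ is O(n⁵)
C = n⁴ is O(n⁴)

Therefore, the order from fastest to slowest is: A > B > C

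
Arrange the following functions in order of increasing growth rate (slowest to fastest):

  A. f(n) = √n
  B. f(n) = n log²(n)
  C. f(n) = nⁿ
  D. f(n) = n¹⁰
A < B < D < C

Comparing growth rates:
A = √n is O(√n)
B = n log²(n) is O(n log² n)
D = n¹⁰ is O(n¹⁰)
C = nⁿ is O(nⁿ)

Therefore, the order from slowest to fastest is: A < B < D < C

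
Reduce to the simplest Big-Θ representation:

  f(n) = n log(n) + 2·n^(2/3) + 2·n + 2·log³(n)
Θ(n log n)

Order the terms by growth rate: 2·log³(n) ≺ 2·n^(2/3) ≺ 2·n ≺ n log(n).
The fastest-growing term n log(n) dominates as n → ∞; dropping its constant factor gives Θ(n log n).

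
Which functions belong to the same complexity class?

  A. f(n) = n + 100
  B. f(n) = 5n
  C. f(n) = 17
A and B

Examining each function:
  A. n + 100 is O(n)
  B. 5n is O(n)
  C. 17 is O(1)

Functions A and B both have the same complexity class.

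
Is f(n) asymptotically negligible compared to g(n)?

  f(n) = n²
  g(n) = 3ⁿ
True

f(n) = n² is O(n²), and g(n) = 3ⁿ is O(3ⁿ).
Since O(n²) grows strictly slower than O(3ⁿ), f(n) = o(g(n)) is true.
This means lim(n→∞) f(n)/g(n) = 0.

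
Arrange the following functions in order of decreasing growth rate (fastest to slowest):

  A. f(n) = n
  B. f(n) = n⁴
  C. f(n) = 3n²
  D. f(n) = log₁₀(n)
B > C > A > D

Comparing growth rates:
B = n⁴ is O(n⁴)
C = 3n² is O(n²)
A = n is O(n)
D = log₁₀(n) is O(log n)

Therefore, the order from fastest to slowest is: B > C > A > D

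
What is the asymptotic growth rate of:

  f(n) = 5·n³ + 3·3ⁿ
Θ(3ⁿ)

Order the terms by growth rate: 5·n³ ≺ 3·3ⁿ.
The fastest-growing term 3·3ⁿ dominates as n → ∞; dropping its constant factor gives Θ(3ⁿ).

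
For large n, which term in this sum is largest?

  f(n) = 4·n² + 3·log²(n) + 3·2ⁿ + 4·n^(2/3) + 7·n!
7·n!

Looking at each term:
  - 4·n² is O(n²)
  - 3·log²(n) is O(log² n)
  - 3·2ⁿ is O(2ⁿ)
  - 4·n^(2/3) is O(n^(2/3))
  - 7·n! is O(n!)

The term 7·n! (O(n!)) grows fastest and dominates all others.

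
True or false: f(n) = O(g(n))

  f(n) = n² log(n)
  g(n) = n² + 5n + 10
False

f(n) = n² log(n) is O(n² log n), and g(n) = n² + 5n + 10 is O(n²).
Since O(n² log n) grows faster than O(n²), f(n) = O(g(n)) is false.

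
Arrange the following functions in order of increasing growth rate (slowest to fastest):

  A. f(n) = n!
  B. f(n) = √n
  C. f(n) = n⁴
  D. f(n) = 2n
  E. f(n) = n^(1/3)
E < B < D < C < A

Comparing growth rates:
E = n^(1/3) is O(n^(1/3))
B = √n is O(√n)
D = 2n is O(n)
C = n⁴ is O(n⁴)
A = n! is O(n!)

Therefore, the order from slowest to fastest is: E < B < D < C < A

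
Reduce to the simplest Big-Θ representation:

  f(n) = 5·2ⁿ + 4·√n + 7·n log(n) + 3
Θ(2ⁿ)

Order the terms by growth rate: 3 ≺ 4·√n ≺ 7·n log(n) ≺ 5·2ⁿ.
The fastest-growing term 5·2ⁿ dominates as n → ∞; dropping its constant factor gives Θ(2ⁿ).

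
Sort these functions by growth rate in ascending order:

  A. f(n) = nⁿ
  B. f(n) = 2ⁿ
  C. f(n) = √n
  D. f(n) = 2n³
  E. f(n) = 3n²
C < E < D < B < A

Comparing growth rates:
C = √n is O(√n)
E = 3n² is O(n²)
D = 2n³ is O(n³)
B = 2ⁿ is O(2ⁿ)
A = nⁿ is O(nⁿ)

Therefore, the order from slowest to fastest is: C < E < D < B < A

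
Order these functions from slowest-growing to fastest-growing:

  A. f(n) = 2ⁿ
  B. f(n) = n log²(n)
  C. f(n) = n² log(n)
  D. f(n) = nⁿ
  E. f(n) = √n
E < B < C < A < D

Comparing growth rates:
E = √n is O(√n)
B = n log²(n) is O(n log² n)
C = n² log(n) is O(n² log n)
A = 2ⁿ is O(2ⁿ)
D = nⁿ is O(nⁿ)

Therefore, the order from slowest to fastest is: E < B < C < A < D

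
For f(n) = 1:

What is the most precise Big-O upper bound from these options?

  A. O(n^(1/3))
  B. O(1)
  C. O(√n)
B

f(n) = 1 is O(1).
All listed options are valid Big-O bounds (upper bounds),
but O(1) is the tightest (smallest valid bound).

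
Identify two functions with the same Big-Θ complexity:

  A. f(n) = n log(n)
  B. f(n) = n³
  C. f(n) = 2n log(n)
A and C

Examining each function:
  A. n log(n) is O(n log n)
  B. n³ is O(n³)
  C. 2n log(n) is O(n log n)

Functions A and C both have the same complexity class.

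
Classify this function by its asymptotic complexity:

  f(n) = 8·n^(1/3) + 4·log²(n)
O(n^(1/3))

The dominant term in 8·n^(1/3) + 4·log²(n) is 8·n^(1/3), which is Θ(n^(1/3)).
Lower-order terms (4·log²(n)) are asymptotically negligible.
Constants are absorbed, so the tightest bound is O(n^(1/3)).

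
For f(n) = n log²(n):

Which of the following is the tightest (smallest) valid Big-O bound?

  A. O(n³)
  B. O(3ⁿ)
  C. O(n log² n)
C

f(n) = n log²(n) is O(n log² n).
All listed options are valid Big-O bounds (upper bounds),
but O(n log² n) is the tightest (smallest valid bound).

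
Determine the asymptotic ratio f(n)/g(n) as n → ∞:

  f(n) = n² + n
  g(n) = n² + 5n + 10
1

Since n² + n and n² + 5n + 10 have the same growth rate (O(n²)),
the ratio converges to a constant: 1.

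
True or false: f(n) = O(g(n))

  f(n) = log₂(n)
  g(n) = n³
True

f(n) = log₂(n) is O(log n), and g(n) = n³ is O(n³).
Since O(log n) ⊆ O(n³) (f grows no faster than g), f(n) = O(g(n)) is true.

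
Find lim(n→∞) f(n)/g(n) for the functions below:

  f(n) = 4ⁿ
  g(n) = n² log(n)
∞

Since 4ⁿ (O(4ⁿ)) grows faster than n² log(n) (O(n² log n)),
the ratio f(n)/g(n) → ∞ as n → ∞.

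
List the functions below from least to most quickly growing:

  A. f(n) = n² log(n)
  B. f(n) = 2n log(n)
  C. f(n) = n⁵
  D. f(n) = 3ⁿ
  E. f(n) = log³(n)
E < B < A < C < D

Comparing growth rates:
E = log³(n) is O(log³ n)
B = 2n log(n) is O(n log n)
A = n² log(n) is O(n² log n)
C = n⁵ is O(n⁵)
D = 3ⁿ is O(3ⁿ)

Therefore, the order from slowest to fastest is: E < B < A < C < D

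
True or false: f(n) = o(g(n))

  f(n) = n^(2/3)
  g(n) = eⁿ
True

f(n) = n^(2/3) is O(n^(2/3)), and g(n) = eⁿ is O(eⁿ).
Since O(n^(2/3)) grows strictly slower than O(eⁿ), f(n) = o(g(n)) is true.
This means lim(n→∞) f(n)/g(n) = 0.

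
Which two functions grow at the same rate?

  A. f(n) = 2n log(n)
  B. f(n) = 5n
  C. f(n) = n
B and C

Examining each function:
  A. 2n log(n) is O(n log n)
  B. 5n is O(n)
  C. n is O(n)

Functions B and C both have the same complexity class.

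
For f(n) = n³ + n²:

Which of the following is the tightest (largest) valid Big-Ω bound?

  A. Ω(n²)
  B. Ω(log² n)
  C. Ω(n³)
C

f(n) = n³ + n² is Ω(n³).
All listed options are valid Big-Ω bounds (lower bounds),
but Ω(n³) is the tightest (largest valid bound).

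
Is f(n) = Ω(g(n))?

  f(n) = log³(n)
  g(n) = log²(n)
True

f(n) = log³(n) is O(log³ n), and g(n) = log²(n) is O(log² n).
Since O(log³ n) grows at least as fast as O(log² n), f(n) = Ω(g(n)) is true.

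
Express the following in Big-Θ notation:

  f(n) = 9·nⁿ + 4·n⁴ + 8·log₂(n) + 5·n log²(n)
Θ(nⁿ)

Order the terms by growth rate: 8·log₂(n) ≺ 5·n log²(n) ≺ 4·n⁴ ≺ 9·nⁿ.
The fastest-growing term 9·nⁿ dominates as n → ∞; dropping its constant factor gives Θ(nⁿ).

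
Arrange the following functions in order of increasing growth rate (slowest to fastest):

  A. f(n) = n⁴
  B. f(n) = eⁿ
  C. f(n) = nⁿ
A < B < C

Comparing growth rates:
A = n⁴ is O(n⁴)
B = eⁿ is O(eⁿ)
C = nⁿ is O(nⁿ)

Therefore, the order from slowest to fastest is: A < B < C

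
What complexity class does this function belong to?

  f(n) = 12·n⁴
O(n⁴)

The dominant term in 12·n⁴ is 12·n⁴, which is Θ(n⁴).
Constants are absorbed, so the tightest bound is O(n⁴).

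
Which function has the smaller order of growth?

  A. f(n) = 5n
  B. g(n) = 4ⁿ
A

f(n) = 5n is O(n), while g(n) = 4ⁿ is O(4ⁿ).
Since O(n) grows slower than O(4ⁿ), f(n) is dominated.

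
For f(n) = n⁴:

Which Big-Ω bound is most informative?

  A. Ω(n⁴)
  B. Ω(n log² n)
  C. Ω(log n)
A

f(n) = n⁴ is Ω(n⁴).
All listed options are valid Big-Ω bounds (lower bounds),
but Ω(n⁴) is the tightest (largest valid bound).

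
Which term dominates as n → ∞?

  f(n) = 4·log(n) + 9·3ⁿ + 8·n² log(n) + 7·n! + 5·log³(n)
7·n!

Looking at each term:
  - 4·log(n) is O(log n)
  - 9·3ⁿ is O(3ⁿ)
  - 8·n² log(n) is O(n² log n)
  - 7·n! is O(n!)
  - 5·log³(n) is O(log³ n)

The term 7·n! (O(n!)) grows fastest and dominates all others.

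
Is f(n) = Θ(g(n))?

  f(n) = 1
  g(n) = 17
True

f(n) = 1 and g(n) = 17 are both O(1).
Since they have the same asymptotic growth rate, f(n) = Θ(g(n)) is true.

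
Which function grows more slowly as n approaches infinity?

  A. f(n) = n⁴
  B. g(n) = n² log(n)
B

f(n) = n⁴ is O(n⁴), while g(n) = n² log(n) is O(n² log n).
Since O(n² log n) grows slower than O(n⁴), g(n) is dominated.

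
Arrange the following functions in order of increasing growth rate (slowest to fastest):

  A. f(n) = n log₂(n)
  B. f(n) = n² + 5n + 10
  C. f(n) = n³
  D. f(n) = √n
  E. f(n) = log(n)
E < D < A < B < C

Comparing growth rates:
E = log(n) is O(log n)
D = √n is O(√n)
A = n log₂(n) is O(n log n)
B = n² + 5n + 10 is O(n²)
C = n³ is O(n³)

Therefore, the order from slowest to fastest is: E < D < A < B < C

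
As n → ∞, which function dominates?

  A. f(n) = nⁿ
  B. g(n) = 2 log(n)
A

f(n) = nⁿ is O(nⁿ), while g(n) = 2 log(n) is O(log n).
Since O(nⁿ) grows faster than O(log n), f(n) dominates.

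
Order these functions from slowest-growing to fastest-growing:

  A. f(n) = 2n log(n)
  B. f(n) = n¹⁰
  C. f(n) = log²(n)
C < A < B

Comparing growth rates:
C = log²(n) is O(log² n)
A = 2n log(n) is O(n log n)
B = n¹⁰ is O(n¹⁰)

Therefore, the order from slowest to fastest is: C < A < B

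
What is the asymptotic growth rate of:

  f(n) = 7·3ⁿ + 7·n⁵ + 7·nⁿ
Θ(nⁿ)

Order the terms by growth rate: 7·n⁵ ≺ 7·3ⁿ ≺ 7·nⁿ.
The fastest-growing term 7·nⁿ dominates as n → ∞; dropping its constant factor gives Θ(nⁿ).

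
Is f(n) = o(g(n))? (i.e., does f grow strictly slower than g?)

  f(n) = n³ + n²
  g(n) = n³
False

f(n) = n³ + n² is O(n³), and g(n) = n³ is O(n³).
Since they have the same growth rate, f(n) = o(g(n)) is false.
(f = o(g) requires f to grow strictly slower, not equal.)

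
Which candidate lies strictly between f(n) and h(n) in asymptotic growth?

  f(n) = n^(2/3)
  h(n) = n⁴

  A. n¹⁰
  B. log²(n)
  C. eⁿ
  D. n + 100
D

We need g(n) with n^(2/3) = o(g(n)) and g(n) = o(n⁴), i.e. O(n^(2/3)) ≺ g ≺ O(n⁴).
Check each option:
  A. n¹⁰ — O(n¹⁰) does not grow strictly slower than h(n)
  B. log²(n) — O(log² n) does not grow strictly faster than f(n)
  C. eⁿ — O(eⁿ) does not grow strictly slower than h(n)
  D. n + 100 — O(n) is strictly between O(n^(2/3)) and O(n⁴) ✓

Only option D (n + 100) lies strictly between.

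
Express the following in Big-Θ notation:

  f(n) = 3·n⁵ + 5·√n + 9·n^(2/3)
Θ(n⁵)

Order the terms by growth rate: 5·√n ≺ 9·n^(2/3) ≺ 3·n⁵.
The fastest-growing term 3·n⁵ dominates as n → ∞; dropping its constant factor gives Θ(n⁵).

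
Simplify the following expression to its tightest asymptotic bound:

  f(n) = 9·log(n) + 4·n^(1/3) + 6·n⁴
Θ(n⁴)

Order the terms by growth rate: 9·log(n) ≺ 4·n^(1/3) ≺ 6·n⁴.
The fastest-growing term 6·n⁴ dominates as n → ∞; dropping its constant factor gives Θ(n⁴).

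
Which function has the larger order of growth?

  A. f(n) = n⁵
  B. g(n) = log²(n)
A

f(n) = n⁵ is O(n⁵), while g(n) = log²(n) is O(log² n).
Since O(n⁵) grows faster than O(log² n), f(n) dominates.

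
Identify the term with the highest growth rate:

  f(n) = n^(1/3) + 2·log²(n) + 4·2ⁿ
4·2ⁿ

Looking at each term:
  - n^(1/3) is O(n^(1/3))
  - 2·log²(n) is O(log² n)
  - 4·2ⁿ is O(2ⁿ)

The term 4·2ⁿ (O(2ⁿ)) grows fastest and dominates all others.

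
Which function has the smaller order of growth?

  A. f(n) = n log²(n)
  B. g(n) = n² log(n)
A

f(n) = n log²(n) is O(n log² n), while g(n) = n² log(n) is O(n² log n).
Since O(n log² n) grows slower than O(n² log n), f(n) is dominated.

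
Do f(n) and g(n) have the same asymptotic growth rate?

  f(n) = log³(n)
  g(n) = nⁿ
False

f(n) = log³(n) is O(log³ n), and g(n) = nⁿ is O(nⁿ).
Since they have different growth rates, f(n) = Θ(g(n)) is false.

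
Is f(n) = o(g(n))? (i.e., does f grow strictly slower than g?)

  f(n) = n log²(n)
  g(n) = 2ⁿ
True

f(n) = n log²(n) is O(n log² n), and g(n) = 2ⁿ is O(2ⁿ).
Since O(n log² n) grows strictly slower than O(2ⁿ), f(n) = o(g(n)) is true.
This means lim(n→∞) f(n)/g(n) = 0.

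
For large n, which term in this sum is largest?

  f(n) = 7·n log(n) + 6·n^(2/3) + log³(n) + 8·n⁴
8·n⁴

Looking at each term:
  - 7·n log(n) is O(n log n)
  - 6·n^(2/3) is O(n^(2/3))
  - log³(n) is O(log³ n)
  - 8·n⁴ is O(n⁴)

The term 8·n⁴ (O(n⁴)) grows fastest and dominates all others.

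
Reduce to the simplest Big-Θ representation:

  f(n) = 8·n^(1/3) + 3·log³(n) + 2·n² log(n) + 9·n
Θ(n² log n)

Order the terms by growth rate: 3·log³(n) ≺ 8·n^(1/3) ≺ 9·n ≺ 2·n² log(n).
The fastest-growing term 2·n² log(n) dominates as n → ∞; dropping its constant factor gives Θ(n² log n).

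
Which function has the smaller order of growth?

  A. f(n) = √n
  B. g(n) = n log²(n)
A

f(n) = √n is O(√n), while g(n) = n log²(n) is O(n log² n).
Since O(√n) grows slower than O(n log² n), f(n) is dominated.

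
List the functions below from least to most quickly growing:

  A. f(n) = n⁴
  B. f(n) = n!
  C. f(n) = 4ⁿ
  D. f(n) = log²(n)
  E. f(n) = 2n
D < E < A < C < B

Comparing growth rates:
D = log²(n) is O(log² n)
E = 2n is O(n)
A = n⁴ is O(n⁴)
C = 4ⁿ is O(4ⁿ)
B = n! is O(n!)

Therefore, the order from slowest to fastest is: D < E < A < C < B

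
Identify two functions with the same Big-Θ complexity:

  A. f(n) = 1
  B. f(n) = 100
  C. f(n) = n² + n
A and B

Examining each function:
  A. 1 is O(1)
  B. 100 is O(1)
  C. n² + n is O(n²)

Functions A and B both have the same complexity class.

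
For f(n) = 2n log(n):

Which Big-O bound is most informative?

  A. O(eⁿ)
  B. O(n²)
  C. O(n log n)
C

f(n) = 2n log(n) is O(n log n).
All listed options are valid Big-O bounds (upper bounds),
but O(n log n) is the tightest (smallest valid bound).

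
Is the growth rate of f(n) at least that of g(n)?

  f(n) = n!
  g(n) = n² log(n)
True

f(n) = n! is O(n!), and g(n) = n² log(n) is O(n² log n).
Since O(n!) grows at least as fast as O(n² log n), f(n) = Ω(g(n)) is true.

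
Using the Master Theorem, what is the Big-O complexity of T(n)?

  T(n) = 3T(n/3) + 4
Θ(n)

Master Theorem: a = 3, b = 3, f(n) = 4.
Compute the critical exponent d = log₃(3) = 1.
Compare f(n) = Θ(1) against n^d:
  k = 0 < d = 1, so f(n) = O(n^(d-ε)) — Case 1.
  The recursion cost dominates: T(n) = Θ(n^d) = Θ(n).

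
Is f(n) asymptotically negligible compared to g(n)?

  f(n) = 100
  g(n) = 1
False

f(n) = 100 is O(1), and g(n) = 1 is O(1).
Since they have the same growth rate, f(n) = o(g(n)) is false.
(f = o(g) requires f to grow strictly slower, not equal.)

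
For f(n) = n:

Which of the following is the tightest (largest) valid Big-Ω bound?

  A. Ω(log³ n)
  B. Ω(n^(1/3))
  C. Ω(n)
C

f(n) = n is Ω(n).
All listed options are valid Big-Ω bounds (lower bounds),
but Ω(n) is the tightest (largest valid bound).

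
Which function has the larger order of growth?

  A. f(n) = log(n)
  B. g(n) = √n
B

f(n) = log(n) is O(log n), while g(n) = √n is O(√n).
Since O(√n) grows faster than O(log n), g(n) dominates.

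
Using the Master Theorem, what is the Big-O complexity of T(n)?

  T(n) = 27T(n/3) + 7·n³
Θ(n³ log n)

Master Theorem: a = 27, b = 3, f(n) = 7·n³.
Compute the critical exponent d = log₃(27) = 3.
Compare f(n) = Θ(n³) against n^d:
  k = 3 = d, so f(n) = Θ(n^d) — Case 2.
  Work is balanced across levels: T(n) = Θ(n^d log n) = Θ(n³ log n).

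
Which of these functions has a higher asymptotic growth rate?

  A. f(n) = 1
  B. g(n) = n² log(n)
B

f(n) = 1 is O(1), while g(n) = n² log(n) is O(n² log n).
Since O(n² log n) grows faster than O(1), g(n) dominates.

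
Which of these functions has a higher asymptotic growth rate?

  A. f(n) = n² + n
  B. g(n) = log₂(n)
A

f(n) = n² + n is O(n²), while g(n) = log₂(n) is O(log n).
Since O(n²) grows faster than O(log n), f(n) dominates.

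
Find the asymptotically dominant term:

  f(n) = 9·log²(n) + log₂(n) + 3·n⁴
3·n⁴

Looking at each term:
  - 9·log²(n) is O(log² n)
  - log₂(n) is O(log n)
  - 3·n⁴ is O(n⁴)

The term 3·n⁴ (O(n⁴)) grows fastest and dominates all others.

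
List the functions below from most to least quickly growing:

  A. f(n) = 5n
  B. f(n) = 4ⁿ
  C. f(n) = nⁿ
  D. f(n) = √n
C > B > A > D

Comparing growth rates:
C = nⁿ is O(nⁿ)
B = 4ⁿ is O(4ⁿ)
A = 5n is O(n)
D = √n is O(√n)

Therefore, the order from fastest to slowest is: C > B > A > D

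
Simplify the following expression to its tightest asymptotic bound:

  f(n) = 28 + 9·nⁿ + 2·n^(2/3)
Θ(nⁿ)

Order the terms by growth rate: 28 ≺ 2·n^(2/3) ≺ 9·nⁿ.
The fastest-growing term 9·nⁿ dominates as n → ∞; dropping its constant factor gives Θ(nⁿ).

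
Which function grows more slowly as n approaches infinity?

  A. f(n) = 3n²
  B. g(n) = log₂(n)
B

f(n) = 3n² is O(n²), while g(n) = log₂(n) is O(log n).
Since O(log n) grows slower than O(n²), g(n) is dominated.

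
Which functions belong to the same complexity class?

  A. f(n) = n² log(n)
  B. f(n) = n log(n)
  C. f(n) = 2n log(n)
B and C

Examining each function:
  A. n² log(n) is O(n² log n)
  B. n log(n) is O(n log n)
  C. 2n log(n) is O(n log n)

Functions B and C both have the same complexity class.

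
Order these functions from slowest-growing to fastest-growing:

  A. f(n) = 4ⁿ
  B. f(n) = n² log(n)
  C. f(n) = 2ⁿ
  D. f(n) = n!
B < C < A < D

Comparing growth rates:
B = n² log(n) is O(n² log n)
C = 2ⁿ is O(2ⁿ)
A = 4ⁿ is O(4ⁿ)
D = n! is O(n!)

Therefore, the order from slowest to fastest is: B < C < A < D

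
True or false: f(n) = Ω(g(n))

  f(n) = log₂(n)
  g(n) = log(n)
True

f(n) = log₂(n) and g(n) = log(n) are both O(log n).
Big-Ω permits equal growth rates (f ≥ c·g for some c > 0), so f(n) = Ω(g(n)) is true.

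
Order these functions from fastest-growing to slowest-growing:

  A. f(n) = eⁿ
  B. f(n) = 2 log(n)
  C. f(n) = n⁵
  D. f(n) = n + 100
A > C > D > B

Comparing growth rates:
A = eⁿ is O(eⁿ)
C = n⁵ is O(n⁵)
D = n + 100 is O(n)
B = 2 log(n) is O(log n)

Therefore, the order from fastest to slowest is: A > C > D > B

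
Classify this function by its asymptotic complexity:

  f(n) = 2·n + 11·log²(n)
O(n)

The dominant term in 2·n + 11·log²(n) is 2·n, which is Θ(n).
Lower-order terms (11·log²(n)) are asymptotically negligible.
Constants are absorbed, so the tightest bound is O(n).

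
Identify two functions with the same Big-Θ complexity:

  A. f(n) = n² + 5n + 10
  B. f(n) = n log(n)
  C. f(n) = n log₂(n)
B and C

Examining each function:
  A. n² + 5n + 10 is O(n²)
  B. n log(n) is O(n log n)
  C. n log₂(n) is O(n log n)

Functions B and C both have the same complexity class.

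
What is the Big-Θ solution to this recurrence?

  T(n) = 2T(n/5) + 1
Θ(n^log₅(2))

Master Theorem: a = 2, b = 5, f(n) = 1.
Compute the critical exponent d = log₅(2) = 0.431.
Compare f(n) = Θ(1) against n^d:
  k = 0 < d = 0.431, so f(n) = O(n^(d-ε)) — Case 1.
  The recursion cost dominates: T(n) = Θ(n^d) = Θ(n^log₅(2)).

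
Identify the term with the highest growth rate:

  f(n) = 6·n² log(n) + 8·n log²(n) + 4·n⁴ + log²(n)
4·n⁴

Looking at each term:
  - 6·n² log(n) is O(n² log n)
  - 8·n log²(n) is O(n log² n)
  - 4·n⁴ is O(n⁴)
  - log²(n) is O(log² n)

The term 4·n⁴ (O(n⁴)) grows fastest and dominates all others.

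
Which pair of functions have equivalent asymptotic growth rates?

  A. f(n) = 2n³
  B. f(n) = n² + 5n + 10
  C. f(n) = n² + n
B and C

Examining each function:
  A. 2n³ is O(n³)
  B. n² + 5n + 10 is O(n²)
  C. n² + n is O(n²)

Functions B and C both have the same complexity class.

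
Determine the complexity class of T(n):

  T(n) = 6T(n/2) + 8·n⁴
Θ(n⁴)

Master Theorem: a = 6, b = 2, f(n) = 8·n⁴.
Compute the critical exponent d = log₂(6) = 2.585.
Compare f(n) = Θ(n⁴) against n^d:
  k = 4 > d = 2.585, so f(n) = Ω(n^(d+ε)) — Case 3.
  Regularity: a·(n/b)^4/n^4 = a/b^4 = 6/16 < 1 ✓.
  The top-level work dominates: T(n) = Θ(f(n)) = Θ(n⁴).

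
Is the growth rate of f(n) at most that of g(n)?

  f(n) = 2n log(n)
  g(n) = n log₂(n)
True

f(n) = 2n log(n) and g(n) = n log₂(n) are both O(n log n).
Big-O permits equal growth rates (f ≤ c·g for some c), so f(n) = O(g(n)) is true.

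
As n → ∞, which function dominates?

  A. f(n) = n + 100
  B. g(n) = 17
A

f(n) = n + 100 is O(n), while g(n) = 17 is O(1).
Since O(n) grows faster than O(1), f(n) dominates.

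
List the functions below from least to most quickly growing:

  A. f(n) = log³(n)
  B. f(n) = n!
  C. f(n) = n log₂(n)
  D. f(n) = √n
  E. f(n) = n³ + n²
A < D < C < E < B

Comparing growth rates:
A = log³(n) is O(log³ n)
D = √n is O(√n)
C = n log₂(n) is O(n log n)
E = n³ + n² is O(n³)
B = n! is O(n!)

Therefore, the order from slowest to fastest is: A < D < C < E < B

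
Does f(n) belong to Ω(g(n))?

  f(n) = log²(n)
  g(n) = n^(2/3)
False

f(n) = log²(n) is O(log² n), and g(n) = n^(2/3) is O(n^(2/3)).
Since O(log² n) grows slower than O(n^(2/3)), f(n) = Ω(g(n)) is false.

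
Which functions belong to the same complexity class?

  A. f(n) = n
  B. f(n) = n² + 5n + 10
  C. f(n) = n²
B and C

Examining each function:
  A. n is O(n)
  B. n² + 5n + 10 is O(n²)
  C. n² is O(n²)

Functions B and C both have the same complexity class.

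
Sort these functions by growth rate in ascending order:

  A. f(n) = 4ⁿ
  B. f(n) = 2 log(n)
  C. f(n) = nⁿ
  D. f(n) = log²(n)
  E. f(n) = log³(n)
B < D < E < A < C

Comparing growth rates:
B = 2 log(n) is O(log n)
D = log²(n) is O(log² n)
E = log³(n) is O(log³ n)
A = 4ⁿ is O(4ⁿ)
C = nⁿ is O(nⁿ)

Therefore, the order from slowest to fastest is: B < D < E < A < C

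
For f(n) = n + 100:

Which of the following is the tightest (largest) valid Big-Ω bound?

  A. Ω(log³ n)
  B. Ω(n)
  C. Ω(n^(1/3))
B

f(n) = n + 100 is Ω(n).
All listed options are valid Big-Ω bounds (lower bounds),
but Ω(n) is the tightest (largest valid bound).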